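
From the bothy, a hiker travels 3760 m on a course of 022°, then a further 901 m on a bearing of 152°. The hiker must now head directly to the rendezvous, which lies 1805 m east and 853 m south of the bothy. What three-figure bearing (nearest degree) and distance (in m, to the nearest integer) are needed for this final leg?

Leg 1 (022°, 3760 m): east 3760 sin 22° = 1408.52, north 3760 cos 22° = 3486.21
Leg 2 (152°, 901 m): east 901 sin 152° = 422.99, north 901 cos 152° = -795.54
Current position: (1831.51, 2690.68). Target: (1805, -853). Remaining: Δeast = -26.51, Δnorth = -3543.68.
Bearing = atan2(-26.51, -3543.68) mod 360° = 180.43°; distance = √((-26.51)² + (-3543.68)²) = 3543.775 m.

180°, 3544 m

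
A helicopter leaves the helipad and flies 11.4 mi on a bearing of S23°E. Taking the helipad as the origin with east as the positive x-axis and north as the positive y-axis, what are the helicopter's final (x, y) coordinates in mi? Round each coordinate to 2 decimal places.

Leg 1 (S23°E, 11.4 mi): east 11.4 sin 157° = 4.45, north 11.4 cos 157° = -10.49
Summing: 4.45 mi east, -10.49 mi north → (4.45, -10.49).

(4.45, -10.49)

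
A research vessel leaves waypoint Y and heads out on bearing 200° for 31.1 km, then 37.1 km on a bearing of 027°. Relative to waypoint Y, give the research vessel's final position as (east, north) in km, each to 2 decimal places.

Leg 1 (200°, 31.1 km): east 31.1 sin 200° = -10.64, north 31.1 cos 200° = -29.22
Leg 2 (027°, 37.1 km): east 37.1 sin 27° = 16.84, north 37.1 cos 27° = 33.06
Summing: 6.21 km east, 3.83 km north → (6.21, 3.83).

(6.21, 3.83)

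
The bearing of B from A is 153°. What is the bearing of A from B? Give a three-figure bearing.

Back-bearing = 153° + 180° = 333°.

333°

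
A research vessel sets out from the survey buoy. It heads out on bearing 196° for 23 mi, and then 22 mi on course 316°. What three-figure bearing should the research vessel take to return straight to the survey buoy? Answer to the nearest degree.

074°

Leg 1 (196°, 23 mi): east 23 sin 196° = -6.34, north 23 cos 196° = -22.11
Leg 2 (316°, 22 mi): east 22 sin 316° = -15.28, north 22 cos 316° = 15.83
Net displacement: -21.62 east, -6.28 north. Direction back to start is (21.62, 6.28): bearing = atan2(21.62, 6.28) mod 360° = 73.80° ≈ 074°.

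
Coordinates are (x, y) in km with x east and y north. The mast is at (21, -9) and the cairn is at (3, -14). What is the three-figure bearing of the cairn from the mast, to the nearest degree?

254°

Δeast = 3 − 21 = -18.00; Δnorth = -14 − -9 = -5.00.
Bearing = atan2(Δeast, Δnorth) mod 360° = 254.48° ≈ 254°.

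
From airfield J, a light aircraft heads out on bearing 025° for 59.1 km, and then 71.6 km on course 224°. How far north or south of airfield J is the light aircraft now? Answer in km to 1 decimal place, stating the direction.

Leg 1 (025°, 59.1 km): east 59.1 sin 25° = 24.98, north 59.1 cos 25° = 53.56
Leg 2 (224°, 71.6 km): east 71.6 sin 224° = -49.74, north 71.6 cos 224° = -51.50
Net north component: 2.06 km.

2.1 km north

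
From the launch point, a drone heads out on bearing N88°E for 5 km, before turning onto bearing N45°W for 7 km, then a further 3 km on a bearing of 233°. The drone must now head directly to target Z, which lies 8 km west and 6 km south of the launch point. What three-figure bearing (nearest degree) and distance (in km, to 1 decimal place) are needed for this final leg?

Leg 1 (N88°E, 5 km): east 5 sin 88° = 5.00, north 5 cos 88° = 0.17
Leg 2 (N45°W, 7 km): east 7 sin 315° = -4.95, north 7 cos 315° = 4.95
Leg 3 (233°, 3 km): east 3 sin 233° = -2.40, north 3 cos 233° = -1.81
Current position: (-2.35, 3.32). Target: (-8, -6). Remaining: Δeast = -5.65, Δnorth = -9.32.
Bearing = atan2(-5.65, -9.32) mod 360° = 211.23°; distance = √((-5.65)² + (-9.32)²) = 10.898 km.

211°, 10.9 km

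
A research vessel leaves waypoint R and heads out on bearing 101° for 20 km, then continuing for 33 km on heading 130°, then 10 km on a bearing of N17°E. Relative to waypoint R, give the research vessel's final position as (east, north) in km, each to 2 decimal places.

Leg 1 (101°, 20 km): east 20 sin 101° = 19.63, north 20 cos 101° = -3.82
Leg 2 (130°, 33 km): east 33 sin 130° = 25.28, north 33 cos 130° = -21.21
Leg 3 (N17°E, 10 km): east 10 sin 17° = 2.92, north 10 cos 17° = 9.56
Summing: 47.84 km east, -15.47 km north → (47.84, -15.47).

(47.84, -15.47)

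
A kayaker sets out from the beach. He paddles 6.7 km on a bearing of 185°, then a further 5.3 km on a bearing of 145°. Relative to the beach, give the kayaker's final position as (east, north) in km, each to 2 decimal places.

Leg 1 (185°, 6.7 km): east 6.7 sin 185° = -0.58, north 6.7 cos 185° = -6.67
Leg 2 (145°, 5.3 km): east 5.3 sin 145° = 3.04, north 5.3 cos 145° = -4.34
Summing: 2.46 km east, -11.02 km north → (2.46, -11.02).

(2.46, -11.02)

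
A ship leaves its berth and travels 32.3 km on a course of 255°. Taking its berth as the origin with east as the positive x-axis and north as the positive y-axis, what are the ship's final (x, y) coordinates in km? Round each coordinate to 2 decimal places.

(-31.20, -8.36)

Leg 1 (255°, 32.3 km): east 32.3 sin 255° = -31.20, north 32.3 cos 255° = -8.36
Summing: -31.20 km east, -8.36 km north → (-31.20, -8.36).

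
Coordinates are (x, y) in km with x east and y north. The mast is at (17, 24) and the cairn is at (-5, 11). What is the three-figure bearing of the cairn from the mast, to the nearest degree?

239°

Δeast = -5 − 17 = -22.00; Δnorth = 11 − 24 = -13.00.
Bearing = atan2(Δeast, Δnorth) mod 360° = 239.42° ≈ 239°.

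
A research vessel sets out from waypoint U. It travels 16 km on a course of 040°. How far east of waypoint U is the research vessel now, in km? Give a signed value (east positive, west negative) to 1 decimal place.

10.3 km

Leg 1 (040°, 16 km): east 16 sin 40° = 10.28, north 16 cos 40° = 12.26
Net east component: 10.28 km.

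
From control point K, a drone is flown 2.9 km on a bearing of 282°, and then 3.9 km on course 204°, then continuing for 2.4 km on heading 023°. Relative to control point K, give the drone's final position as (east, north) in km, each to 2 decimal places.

Leg 1 (282°, 2.9 km): east 2.9 sin 282° = -2.84, north 2.9 cos 282° = 0.60
Leg 2 (204°, 3.9 km): east 3.9 sin 204° = -1.59, north 3.9 cos 204° = -3.56
Leg 3 (023°, 2.4 km): east 2.4 sin 23° = 0.94, north 2.4 cos 23° = 2.21
Summing: -3.49 km east, -0.75 km north → (-3.49, -0.75).

(-3.49, -0.75)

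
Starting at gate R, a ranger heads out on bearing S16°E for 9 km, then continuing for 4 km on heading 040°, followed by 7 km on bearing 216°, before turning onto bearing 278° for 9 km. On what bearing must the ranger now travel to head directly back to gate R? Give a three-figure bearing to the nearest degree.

039°

Leg 1 (S16°E, 9 km): east 9 sin 164° = 2.48, north 9 cos 164° = -8.65
Leg 2 (040°, 4 km): east 4 sin 40° = 2.57, north 4 cos 40° = 3.06
Leg 3 (216°, 7 km): east 7 sin 216° = -4.11, north 7 cos 216° = -5.66
Leg 4 (278°, 9 km): east 9 sin 278° = -8.91, north 9 cos 278° = 1.25
Net displacement: -7.98 east, -10.00 north. Direction back to start is (7.98, 10.00): bearing = atan2(7.98, 10.00) mod 360° = 38.58° ≈ 039°.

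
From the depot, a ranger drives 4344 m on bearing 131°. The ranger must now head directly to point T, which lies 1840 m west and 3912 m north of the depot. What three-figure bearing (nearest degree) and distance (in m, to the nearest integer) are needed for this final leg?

Leg 1 (131°, 4344 m): east 4344 sin 131° = 3278.46, north 4344 cos 131° = -2849.92
Current position: (3278.46, -2849.92). Target: (-1840, 3912). Remaining: Δeast = -5118.46, Δnorth = 6761.92.
Bearing = atan2(-5118.46, 6761.92) mod 360° = 322.88°; distance = √((-5118.46)² + (6761.92)²) = 8480.695 m.

323°, 8481 m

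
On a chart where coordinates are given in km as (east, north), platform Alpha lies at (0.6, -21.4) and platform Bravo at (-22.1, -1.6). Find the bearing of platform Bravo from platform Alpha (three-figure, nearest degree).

311°

Δeast = -22.1 − 0.6 = -22.70; Δnorth = -1.6 − -21.4 = 19.80.
Bearing = atan2(Δeast, Δnorth) mod 360° = 311.10° ≈ 311°.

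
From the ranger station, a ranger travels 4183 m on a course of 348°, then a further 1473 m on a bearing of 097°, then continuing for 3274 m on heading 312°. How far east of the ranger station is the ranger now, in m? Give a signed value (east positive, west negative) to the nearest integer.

Leg 1 (348°, 4183 m): east 4183 sin 348° = -869.69, north 4183 cos 348° = 4091.59
Leg 2 (097°, 1473 m): east 1473 sin 97° = 1462.02, north 1473 cos 97° = -179.51
Leg 3 (312°, 3274 m): east 3274 sin 312° = -2433.06, north 3274 cos 312° = 2190.73
Net east component: -1840.73 m.

-1841 m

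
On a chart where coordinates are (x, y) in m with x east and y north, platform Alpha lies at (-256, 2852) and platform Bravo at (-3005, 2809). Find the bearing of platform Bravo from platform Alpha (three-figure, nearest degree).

269°

Δeast = -3005 − -256 = -2749.00; Δnorth = 2809 − 2852 = -43.00.
Bearing = atan2(Δeast, Δnorth) mod 360° = 269.10° ≈ 269°.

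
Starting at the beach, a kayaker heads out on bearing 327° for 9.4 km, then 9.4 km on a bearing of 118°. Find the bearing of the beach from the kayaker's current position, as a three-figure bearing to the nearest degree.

222°

Leg 1 (327°, 9.4 km): east 9.4 sin 327° = -5.12, north 9.4 cos 327° = 7.88
Leg 2 (118°, 9.4 km): east 9.4 sin 118° = 8.30, north 9.4 cos 118° = -4.41
Net displacement: 3.18 east, 3.47 north. Direction back to start is (-3.18, -3.47): bearing = atan2(-3.18, -3.47) mod 360° = 222.50° ≈ 222°.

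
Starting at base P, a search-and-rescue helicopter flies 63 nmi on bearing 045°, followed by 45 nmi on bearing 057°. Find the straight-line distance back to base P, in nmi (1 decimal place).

107.4 nmi

Leg 1 (045°, 63 nmi): east 63 sin 45° = 44.55, north 63 cos 45° = 44.55
Leg 2 (057°, 45 nmi): east 45 sin 57° = 37.74, north 45 cos 57° = 24.51
Net: 82.29 east, 69.06 north. Distance = √((82.29)² + (69.06)²) = 107.425 nmi.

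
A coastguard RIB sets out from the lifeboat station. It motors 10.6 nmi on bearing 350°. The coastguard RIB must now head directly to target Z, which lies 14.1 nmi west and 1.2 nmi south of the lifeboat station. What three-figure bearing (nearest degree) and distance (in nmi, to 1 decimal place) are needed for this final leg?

226°, 16.9 nmi

Leg 1 (350°, 10.6 nmi): east 10.6 sin 350° = -1.84, north 10.6 cos 350° = 10.44
Current position: (-1.84, 10.44). Target: (-14.1, -1.2). Remaining: Δeast = -12.26, Δnorth = -11.64.
Bearing = atan2(-12.26, -11.64) mod 360° = 226.49°; distance = √((-12.26)² + (-11.64)²) = 16.904 nmi.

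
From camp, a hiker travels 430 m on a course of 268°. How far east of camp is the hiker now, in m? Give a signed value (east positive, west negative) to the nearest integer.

-430 m

Leg 1 (268°, 430 m): east 430 sin 268° = -429.74, north 430 cos 268° = -15.01
Net east component: -429.74 m.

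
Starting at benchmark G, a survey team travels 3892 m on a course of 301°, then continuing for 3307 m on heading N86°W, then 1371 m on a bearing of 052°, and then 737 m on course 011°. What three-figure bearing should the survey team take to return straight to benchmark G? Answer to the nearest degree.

125°

Leg 1 (301°, 3892 m): east 3892 sin 301° = -3336.10, north 3892 cos 301° = 2004.53
Leg 2 (N86°W, 3307 m): east 3307 sin 274° = -3298.94, north 3307 cos 274° = 230.68
Leg 3 (052°, 1371 m): east 1371 sin 52° = 1080.36, north 1371 cos 52° = 844.07
Leg 4 (011°, 737 m): east 737 sin 11° = 140.63, north 737 cos 11° = 723.46
Net displacement: -5414.05 east, 3802.74 north. Direction back to start is (5414.05, -3802.74): bearing = atan2(5414.05, -3802.74) mod 360° = 125.08° ≈ 125°.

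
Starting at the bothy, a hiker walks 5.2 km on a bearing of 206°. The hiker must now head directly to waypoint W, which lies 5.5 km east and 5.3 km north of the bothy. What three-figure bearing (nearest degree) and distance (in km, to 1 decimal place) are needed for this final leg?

038°, 12.6 km

Leg 1 (206°, 5.2 km): east 5.2 sin 206° = -2.28, north 5.2 cos 206° = -4.67
Current position: (-2.28, -4.67). Target: (5.5, 5.3). Remaining: Δeast = 7.78, Δnorth = 9.97.
Bearing = atan2(7.78, 9.97) mod 360° = 37.95°; distance = √((7.78)² + (9.97)²) = 12.649 km.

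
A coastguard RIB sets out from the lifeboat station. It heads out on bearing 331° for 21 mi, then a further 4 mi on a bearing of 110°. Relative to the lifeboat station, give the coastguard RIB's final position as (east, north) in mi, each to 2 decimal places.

(-6.42, 17.00)

Leg 1 (331°, 21 mi): east 21 sin 331° = -10.18, north 21 cos 331° = 18.37
Leg 2 (110°, 4 mi): east 4 sin 110° = 3.76, north 4 cos 110° = -1.37
Summing: -6.42 mi east, 17.00 mi north → (-6.42, 17.00).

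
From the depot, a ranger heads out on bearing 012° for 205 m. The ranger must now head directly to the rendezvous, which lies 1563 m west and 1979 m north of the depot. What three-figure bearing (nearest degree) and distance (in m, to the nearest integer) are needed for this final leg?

318°, 2396 m

Leg 1 (012°, 205 m): east 205 sin 12° = 42.62, north 205 cos 12° = 200.52
Current position: (42.62, 200.52). Target: (-1563, 1979). Remaining: Δeast = -1605.62, Δnorth = 1778.48.
Bearing = atan2(-1605.62, 1778.48) mod 360° = 317.92°; distance = √((-1605.62)² + (1778.48)²) = 2396.041 m.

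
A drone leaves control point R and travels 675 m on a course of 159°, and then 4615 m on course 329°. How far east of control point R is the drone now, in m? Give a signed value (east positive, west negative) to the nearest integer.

Leg 1 (159°, 675 m): east 675 sin 159° = 241.90, north 675 cos 159° = -630.17
Leg 2 (329°, 4615 m): east 4615 sin 329° = -2376.90, north 4615 cos 329° = 3955.83
Net east component: -2135.00 m.

-2135 m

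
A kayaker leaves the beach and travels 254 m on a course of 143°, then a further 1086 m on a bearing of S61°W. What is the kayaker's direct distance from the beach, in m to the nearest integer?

Leg 1 (143°, 254 m): east 254 sin 143° = 152.86, north 254 cos 143° = -202.85
Leg 2 (S61°W, 1086 m): east 1086 sin 241° = -949.84, north 1086 cos 241° = -526.50
Net: -796.98 east, -729.36 north. Distance = √((-796.98)² + (-729.36)²) = 1080.339 m.

1080 m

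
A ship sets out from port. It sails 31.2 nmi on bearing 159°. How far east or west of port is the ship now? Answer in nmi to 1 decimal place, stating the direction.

11.2 nmi east

Leg 1 (159°, 31.2 nmi): east 31.2 sin 159° = 11.18, north 31.2 cos 159° = -29.13
Net east component: 11.18 nmi.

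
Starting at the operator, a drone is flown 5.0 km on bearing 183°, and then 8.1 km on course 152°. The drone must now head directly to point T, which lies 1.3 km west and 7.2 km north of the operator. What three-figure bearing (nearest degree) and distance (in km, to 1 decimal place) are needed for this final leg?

Leg 1 (183°, 5.0 km): east 5.0 sin 183° = -0.26, north 5.0 cos 183° = -4.99
Leg 2 (152°, 8.1 km): east 8.1 sin 152° = 3.80, north 8.1 cos 152° = -7.15
Current position: (3.54, -12.15). Target: (-1.3, 7.2). Remaining: Δeast = -4.84, Δnorth = 19.35.
Bearing = atan2(-4.84, 19.35) mod 360° = 345.95°; distance = √((-4.84)² + (19.35)²) = 19.942 km.

346°, 19.9 km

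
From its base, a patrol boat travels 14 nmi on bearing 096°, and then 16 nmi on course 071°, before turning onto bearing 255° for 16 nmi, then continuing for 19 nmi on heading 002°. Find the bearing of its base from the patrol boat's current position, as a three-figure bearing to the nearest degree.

Leg 1 (096°, 14 nmi): east 14 sin 96° = 13.92, north 14 cos 96° = -1.46
Leg 2 (071°, 16 nmi): east 16 sin 71° = 15.13, north 16 cos 71° = 5.21
Leg 3 (255°, 16 nmi): east 16 sin 255° = -15.45, north 16 cos 255° = -4.14
Leg 4 (002°, 19 nmi): east 19 sin 2° = 0.66, north 19 cos 2° = 18.99
Net displacement: 14.26 east, 18.59 north. Direction back to start is (-14.26, -18.59): bearing = atan2(-14.26, -18.59) mod 360° = 217.49° ≈ 217°.

217°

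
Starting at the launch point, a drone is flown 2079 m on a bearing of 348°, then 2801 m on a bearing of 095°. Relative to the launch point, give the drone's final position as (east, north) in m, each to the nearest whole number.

(2358, 1789)

Leg 1 (348°, 2079 m): east 2079 sin 348° = -432.25, north 2079 cos 348° = 2033.57
Leg 2 (095°, 2801 m): east 2801 sin 95° = 2790.34, north 2801 cos 95° = -244.12
Summing: 2358.09 m east, 1789.45 m north → (2358, 1789).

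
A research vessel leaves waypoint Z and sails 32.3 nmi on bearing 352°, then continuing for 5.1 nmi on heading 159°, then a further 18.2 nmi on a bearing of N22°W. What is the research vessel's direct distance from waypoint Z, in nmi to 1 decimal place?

Leg 1 (352°, 32.3 nmi): east 32.3 sin 352° = -4.50, north 32.3 cos 352° = 31.99
Leg 2 (159°, 5.1 nmi): east 5.1 sin 159° = 1.83, north 5.1 cos 159° = -4.76
Leg 3 (N22°W, 18.2 nmi): east 18.2 sin 338° = -6.82, north 18.2 cos 338° = 16.87
Net: -9.49 east, 44.10 north. Distance = √((-9.49)² + (44.10)²) = 45.108 nmi.

45.1 nmi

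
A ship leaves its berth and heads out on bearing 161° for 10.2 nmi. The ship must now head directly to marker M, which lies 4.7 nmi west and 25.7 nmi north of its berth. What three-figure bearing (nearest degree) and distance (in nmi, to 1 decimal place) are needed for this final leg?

Leg 1 (161°, 10.2 nmi): east 10.2 sin 161° = 3.32, north 10.2 cos 161° = -9.64
Current position: (3.32, -9.64). Target: (-4.7, 25.7). Remaining: Δeast = -8.02, Δnorth = 35.34.
Bearing = atan2(-8.02, 35.34) mod 360° = 347.21°; distance = √((-8.02)² + (35.34)²) = 36.243 nmi.

347°, 36.2 nmi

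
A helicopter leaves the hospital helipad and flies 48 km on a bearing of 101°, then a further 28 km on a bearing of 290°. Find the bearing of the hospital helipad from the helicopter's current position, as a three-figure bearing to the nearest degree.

Leg 1 (101°, 48 km): east 48 sin 101° = 47.12, north 48 cos 101° = -9.16
Leg 2 (290°, 28 km): east 28 sin 290° = -26.31, north 28 cos 290° = 9.58
Net displacement: 20.81 east, 0.42 north. Direction back to start is (-20.81, -0.42): bearing = atan2(-20.81, -0.42) mod 360° = 268.85° ≈ 269°.

269°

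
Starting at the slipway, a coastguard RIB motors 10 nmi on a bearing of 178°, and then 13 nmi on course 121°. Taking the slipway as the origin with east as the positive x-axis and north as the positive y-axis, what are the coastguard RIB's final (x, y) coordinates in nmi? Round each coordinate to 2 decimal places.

Leg 1 (178°, 10 nmi): east 10 sin 178° = 0.35, north 10 cos 178° = -9.99
Leg 2 (121°, 13 nmi): east 13 sin 121° = 11.14, north 13 cos 121° = -6.70
Summing: 11.49 nmi east, -16.69 nmi north → (11.49, -16.69).

(11.49, -16.69)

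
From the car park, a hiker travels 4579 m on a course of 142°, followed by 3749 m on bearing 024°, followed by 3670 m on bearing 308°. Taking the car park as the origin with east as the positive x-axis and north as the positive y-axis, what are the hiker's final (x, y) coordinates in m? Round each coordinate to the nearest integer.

Leg 1 (142°, 4579 m): east 4579 sin 142° = 2819.11, north 4579 cos 142° = -3608.30
Leg 2 (024°, 3749 m): east 3749 sin 24° = 1524.86, north 3749 cos 24° = 3424.88
Leg 3 (308°, 3670 m): east 3670 sin 308° = -2892.00, north 3670 cos 308° = 2259.48
Summing: 1451.97 m east, 2076.06 m north → (1452, 2076).

(1452, 2076)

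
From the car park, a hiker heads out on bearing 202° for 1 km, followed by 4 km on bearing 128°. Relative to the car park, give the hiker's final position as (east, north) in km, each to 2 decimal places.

(2.78, -3.39)

Leg 1 (202°, 1 km): east 1 sin 202° = -0.37, north 1 cos 202° = -0.93
Leg 2 (128°, 4 km): east 4 sin 128° = 3.15, north 4 cos 128° = -2.46
Summing: 2.78 km east, -3.39 km north → (2.78, -3.39).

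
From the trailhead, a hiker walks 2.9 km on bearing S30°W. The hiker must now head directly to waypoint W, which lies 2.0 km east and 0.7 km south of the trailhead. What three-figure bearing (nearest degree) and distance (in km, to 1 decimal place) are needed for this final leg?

Leg 1 (S30°W, 2.9 km): east 2.9 sin 210° = -1.45, north 2.9 cos 210° = -2.51
Current position: (-1.45, -2.51). Target: (2.0, -0.7). Remaining: Δeast = 3.45, Δnorth = 1.81.
Bearing = atan2(3.45, 1.81) mod 360° = 62.30°; distance = √((3.45)² + (1.81)²) = 3.897 km.

062°, 3.9 km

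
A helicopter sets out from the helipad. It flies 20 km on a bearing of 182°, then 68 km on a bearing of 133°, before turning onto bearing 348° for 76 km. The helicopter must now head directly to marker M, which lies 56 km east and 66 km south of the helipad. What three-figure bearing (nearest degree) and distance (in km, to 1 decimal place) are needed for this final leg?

Leg 1 (182°, 20 km): east 20 sin 182° = -0.70, north 20 cos 182° = -19.99
Leg 2 (133°, 68 km): east 68 sin 133° = 49.73, north 68 cos 133° = -46.38
Leg 3 (348°, 76 km): east 76 sin 348° = -15.80, north 76 cos 348° = 74.34
Current position: (33.23, 7.98). Target: (56, -66). Remaining: Δeast = 22.77, Δnorth = -73.98.
Bearing = atan2(22.77, -73.98) mod 360° = 162.89°; distance = √((22.77)² + (-73.98)²) = 77.400 km.

163°, 77.4 km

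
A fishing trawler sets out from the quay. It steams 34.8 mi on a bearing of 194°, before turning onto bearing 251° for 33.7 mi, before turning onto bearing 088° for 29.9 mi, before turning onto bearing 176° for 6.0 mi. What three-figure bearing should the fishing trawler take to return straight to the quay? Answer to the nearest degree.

Leg 1 (194°, 34.8 mi): east 34.8 sin 194° = -8.42, north 34.8 cos 194° = -33.77
Leg 2 (251°, 33.7 mi): east 33.7 sin 251° = -31.86, north 33.7 cos 251° = -10.97
Leg 3 (088°, 29.9 mi): east 29.9 sin 88° = 29.88, north 29.9 cos 88° = 1.04
Leg 4 (176°, 6.0 mi): east 6.0 sin 176° = 0.42, north 6.0 cos 176° = -5.99
Net displacement: -9.98 east, -49.68 north. Direction back to start is (9.98, 49.68): bearing = atan2(9.98, 49.68) mod 360° = 11.36° ≈ 011°.

011°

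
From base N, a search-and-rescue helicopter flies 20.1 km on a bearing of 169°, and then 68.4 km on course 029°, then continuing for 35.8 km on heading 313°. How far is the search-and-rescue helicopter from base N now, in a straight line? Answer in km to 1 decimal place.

Leg 1 (169°, 20.1 km): east 20.1 sin 169° = 3.84, north 20.1 cos 169° = -19.73
Leg 2 (029°, 68.4 km): east 68.4 sin 29° = 33.16, north 68.4 cos 29° = 59.82
Leg 3 (313°, 35.8 km): east 35.8 sin 313° = -26.18, north 35.8 cos 313° = 24.42
Net: 10.81 east, 64.51 north. Distance = √((10.81)² + (64.51)²) = 65.409 km.

65.4 km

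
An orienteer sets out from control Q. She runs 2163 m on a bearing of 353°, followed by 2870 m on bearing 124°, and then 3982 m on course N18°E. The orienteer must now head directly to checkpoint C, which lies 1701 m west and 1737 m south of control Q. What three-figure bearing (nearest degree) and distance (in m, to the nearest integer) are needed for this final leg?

220°, 7891 m

Leg 1 (353°, 2163 m): east 2163 sin 353° = -263.60, north 2163 cos 353° = 2146.88
Leg 2 (124°, 2870 m): east 2870 sin 124° = 2379.34, north 2870 cos 124° = -1604.88
Leg 3 (N18°E, 3982 m): east 3982 sin 18° = 1230.51, north 3982 cos 18° = 3787.11
Current position: (3346.24, 4329.10). Target: (-1701, -1737). Remaining: Δeast = -5047.24, Δnorth = -6066.10.
Bearing = atan2(-5047.24, -6066.10) mod 360° = 219.76°; distance = √((-5047.24)² + (-6066.10)²) = 7891.274 m.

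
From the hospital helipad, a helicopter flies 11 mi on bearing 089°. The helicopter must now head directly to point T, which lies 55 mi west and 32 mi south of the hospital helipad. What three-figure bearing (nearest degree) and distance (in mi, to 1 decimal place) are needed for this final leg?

244°, 73.4 mi

Leg 1 (089°, 11 mi): east 11 sin 89° = 11.00, north 11 cos 89° = 0.19
Current position: (11.00, 0.19). Target: (-55, -32). Remaining: Δeast = -66.00, Δnorth = -32.19.
Bearing = atan2(-66.00, -32.19) mod 360° = 244.00°; distance = √((-66.00)² + (-32.19)²) = 73.431 mi.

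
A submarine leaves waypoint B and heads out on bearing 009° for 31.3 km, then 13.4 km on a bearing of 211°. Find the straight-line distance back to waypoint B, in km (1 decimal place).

Leg 1 (009°, 31.3 km): east 31.3 sin 9° = 4.90, north 31.3 cos 9° = 30.91
Leg 2 (211°, 13.4 km): east 13.4 sin 211° = -6.90, north 13.4 cos 211° = -11.49
Net: -2.01 east, 19.43 north. Distance = √((-2.01)² + (19.43)²) = 19.532 km.

19.5 km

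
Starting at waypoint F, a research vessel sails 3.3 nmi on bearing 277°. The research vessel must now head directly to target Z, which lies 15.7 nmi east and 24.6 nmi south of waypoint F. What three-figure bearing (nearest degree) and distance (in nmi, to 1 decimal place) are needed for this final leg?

143°, 31.4 nmi

Leg 1 (277°, 3.3 nmi): east 3.3 sin 277° = -3.28, north 3.3 cos 277° = 0.40
Current position: (-3.28, 0.40). Target: (15.7, -24.6). Remaining: Δeast = 18.98, Δnorth = -25.00.
Bearing = atan2(18.98, -25.00) mod 360° = 142.80°; distance = √((18.98)² + (-25.00)²) = 31.387 nmi.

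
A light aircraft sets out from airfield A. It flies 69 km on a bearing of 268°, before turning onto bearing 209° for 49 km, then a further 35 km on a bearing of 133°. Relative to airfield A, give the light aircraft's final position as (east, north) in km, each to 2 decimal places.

Leg 1 (268°, 69 km): east 69 sin 268° = -68.96, north 69 cos 268° = -2.41
Leg 2 (209°, 49 km): east 49 sin 209° = -23.76, north 49 cos 209° = -42.86
Leg 3 (133°, 35 km): east 35 sin 133° = 25.60, north 35 cos 133° = -23.87
Summing: -67.12 km east, -69.13 km north → (-67.12, -69.13).

(-67.12, -69.13)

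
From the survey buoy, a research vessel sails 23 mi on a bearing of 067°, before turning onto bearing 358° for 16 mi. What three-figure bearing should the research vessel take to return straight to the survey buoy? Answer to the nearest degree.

Leg 1 (067°, 23 mi): east 23 sin 67° = 21.17, north 23 cos 67° = 8.99
Leg 2 (358°, 16 mi): east 16 sin 358° = -0.56, north 16 cos 358° = 15.99
Net displacement: 20.61 east, 24.98 north. Direction back to start is (-20.61, -24.98): bearing = atan2(-20.61, -24.98) mod 360° = 219.53° ≈ 220°.

220°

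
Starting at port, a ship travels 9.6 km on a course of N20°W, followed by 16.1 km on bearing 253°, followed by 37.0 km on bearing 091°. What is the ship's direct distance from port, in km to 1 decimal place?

Leg 1 (N20°W, 9.6 km): east 9.6 sin 340° = -3.28, north 9.6 cos 340° = 9.02
Leg 2 (253°, 16.1 km): east 16.1 sin 253° = -15.40, north 16.1 cos 253° = -4.71
Leg 3 (091°, 37.0 km): east 37.0 sin 91° = 36.99, north 37.0 cos 91° = -0.65
Net: 18.31 east, 3.67 north. Distance = √((18.31)² + (3.67)²) = 18.678 km.

18.7 km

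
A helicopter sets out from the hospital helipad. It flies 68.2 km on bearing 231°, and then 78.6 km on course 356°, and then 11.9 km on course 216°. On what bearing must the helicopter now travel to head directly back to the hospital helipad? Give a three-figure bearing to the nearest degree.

112°

Leg 1 (231°, 68.2 km): east 68.2 sin 231° = -53.00, north 68.2 cos 231° = -42.92
Leg 2 (356°, 78.6 km): east 78.6 sin 356° = -5.48, north 78.6 cos 356° = 78.41
Leg 3 (216°, 11.9 km): east 11.9 sin 216° = -6.99, north 11.9 cos 216° = -9.63
Net displacement: -65.48 east, 25.86 north. Direction back to start is (65.48, -25.86): bearing = atan2(65.48, -25.86) mod 360° = 111.55° ≈ 112°.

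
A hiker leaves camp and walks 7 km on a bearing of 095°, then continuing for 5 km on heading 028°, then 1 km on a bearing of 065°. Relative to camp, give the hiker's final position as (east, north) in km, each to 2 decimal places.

Leg 1 (095°, 7 km): east 7 sin 95° = 6.97, north 7 cos 95° = -0.61
Leg 2 (028°, 5 km): east 5 sin 28° = 2.35, north 5 cos 28° = 4.41
Leg 3 (065°, 1 km): east 1 sin 65° = 0.91, north 1 cos 65° = 0.42
Summing: 10.23 km east, 4.23 km north → (10.23, 4.23).

(10.23, 4.23)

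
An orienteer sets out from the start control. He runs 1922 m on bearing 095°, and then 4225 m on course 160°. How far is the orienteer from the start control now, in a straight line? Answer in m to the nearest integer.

Leg 1 (095°, 1922 m): east 1922 sin 95° = 1914.69, north 1922 cos 95° = -167.51
Leg 2 (160°, 4225 m): east 4225 sin 160° = 1445.04, north 4225 cos 160° = -3970.20
Net: 3359.72 east, -4137.71 north. Distance = √((3359.72)² + (-4137.71)²) = 5329.954 m.

5330 m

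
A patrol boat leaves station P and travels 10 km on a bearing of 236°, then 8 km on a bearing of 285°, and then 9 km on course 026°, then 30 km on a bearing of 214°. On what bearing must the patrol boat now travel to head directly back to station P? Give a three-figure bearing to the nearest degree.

Leg 1 (236°, 10 km): east 10 sin 236° = -8.29, north 10 cos 236° = -5.59
Leg 2 (285°, 8 km): east 8 sin 285° = -7.73, north 8 cos 285° = 2.07
Leg 3 (026°, 9 km): east 9 sin 26° = 3.95, north 9 cos 26° = 8.09
Leg 4 (214°, 30 km): east 30 sin 214° = -16.78, north 30 cos 214° = -24.87
Net displacement: -28.85 east, -20.30 north. Direction back to start is (28.85, 20.30): bearing = atan2(28.85, 20.30) mod 360° = 54.86° ≈ 055°.

055°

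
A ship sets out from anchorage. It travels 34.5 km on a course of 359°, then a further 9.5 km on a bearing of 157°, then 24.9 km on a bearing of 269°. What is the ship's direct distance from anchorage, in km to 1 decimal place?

Leg 1 (359°, 34.5 km): east 34.5 sin 359° = -0.60, north 34.5 cos 359° = 34.49
Leg 2 (157°, 9.5 km): east 9.5 sin 157° = 3.71, north 9.5 cos 157° = -8.74
Leg 3 (269°, 24.9 km): east 24.9 sin 269° = -24.90, north 24.9 cos 269° = -0.43
Net: -21.79 east, 25.32 north. Distance = √((-21.79)² + (25.32)²) = 33.399 km.

33.4 km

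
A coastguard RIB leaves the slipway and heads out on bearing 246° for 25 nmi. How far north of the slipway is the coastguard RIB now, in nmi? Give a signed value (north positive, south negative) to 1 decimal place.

Leg 1 (246°, 25 nmi): east 25 sin 246° = -22.84, north 25 cos 246° = -10.17
Net north component: -10.17 nmi.

-10.2 nmi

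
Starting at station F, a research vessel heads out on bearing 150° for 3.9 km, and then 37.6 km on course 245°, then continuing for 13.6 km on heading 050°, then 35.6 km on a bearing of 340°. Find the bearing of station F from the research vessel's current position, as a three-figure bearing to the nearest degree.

Leg 1 (150°, 3.9 km): east 3.9 sin 150° = 1.95, north 3.9 cos 150° = -3.38
Leg 2 (245°, 37.6 km): east 37.6 sin 245° = -34.08, north 37.6 cos 245° = -15.89
Leg 3 (050°, 13.6 km): east 13.6 sin 50° = 10.42, north 13.6 cos 50° = 8.74
Leg 4 (340°, 35.6 km): east 35.6 sin 340° = -12.18, north 35.6 cos 340° = 33.45
Net displacement: -33.88 east, 22.93 north. Direction back to start is (33.88, -22.93): bearing = atan2(33.88, -22.93) mod 360° = 124.08° ≈ 124°.

124°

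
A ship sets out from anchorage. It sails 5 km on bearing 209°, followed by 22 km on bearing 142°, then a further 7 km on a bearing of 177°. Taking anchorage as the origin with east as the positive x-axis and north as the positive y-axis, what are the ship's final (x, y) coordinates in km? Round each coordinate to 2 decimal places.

Leg 1 (209°, 5 km): east 5 sin 209° = -2.42, north 5 cos 209° = -4.37
Leg 2 (142°, 22 km): east 22 sin 142° = 13.54, north 22 cos 142° = -17.34
Leg 3 (177°, 7 km): east 7 sin 177° = 0.37, north 7 cos 177° = -6.99
Summing: 11.49 km east, -28.70 km north → (11.49, -28.70).

(11.49, -28.70)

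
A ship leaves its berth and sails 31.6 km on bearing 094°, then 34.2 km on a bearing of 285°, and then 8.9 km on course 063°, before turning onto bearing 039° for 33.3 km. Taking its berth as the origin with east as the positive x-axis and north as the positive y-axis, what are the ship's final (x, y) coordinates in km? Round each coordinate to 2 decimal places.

(27.37, 36.57)

Leg 1 (094°, 31.6 km): east 31.6 sin 94° = 31.52, north 31.6 cos 94° = -2.20
Leg 2 (285°, 34.2 km): east 34.2 sin 285° = -33.03, north 34.2 cos 285° = 8.85
Leg 3 (063°, 8.9 km): east 8.9 sin 63° = 7.93, north 8.9 cos 63° = 4.04
Leg 4 (039°, 33.3 km): east 33.3 sin 39° = 20.96, north 33.3 cos 39° = 25.88
Summing: 27.37 km east, 36.57 km north → (27.37, 36.57).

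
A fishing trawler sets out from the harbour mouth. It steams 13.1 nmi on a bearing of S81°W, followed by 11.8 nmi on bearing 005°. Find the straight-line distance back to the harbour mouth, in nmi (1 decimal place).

15.4 nmi

Leg 1 (S81°W, 13.1 nmi): east 13.1 sin 261° = -12.94, north 13.1 cos 261° = -2.05
Leg 2 (005°, 11.8 nmi): east 11.8 sin 5° = 1.03, north 11.8 cos 5° = 11.76
Net: -11.91 east, 9.71 north. Distance = √((-11.91)² + (9.71)²) = 15.364 nmi.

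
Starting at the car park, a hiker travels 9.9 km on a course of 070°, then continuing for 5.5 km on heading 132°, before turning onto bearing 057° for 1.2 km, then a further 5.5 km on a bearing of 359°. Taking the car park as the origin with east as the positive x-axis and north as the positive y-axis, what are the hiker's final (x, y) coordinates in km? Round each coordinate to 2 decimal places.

Leg 1 (070°, 9.9 km): east 9.9 sin 70° = 9.30, north 9.9 cos 70° = 3.39
Leg 2 (132°, 5.5 km): east 5.5 sin 132° = 4.09, north 5.5 cos 132° = -3.68
Leg 3 (057°, 1.2 km): east 1.2 sin 57° = 1.01, north 1.2 cos 57° = 0.65
Leg 4 (359°, 5.5 km): east 5.5 sin 359° = -0.10, north 5.5 cos 359° = 5.50
Summing: 14.30 km east, 5.86 km north → (14.30, 5.86).

(14.30, 5.86)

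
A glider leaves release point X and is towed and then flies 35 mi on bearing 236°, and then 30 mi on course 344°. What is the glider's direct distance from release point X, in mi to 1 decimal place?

Leg 1 (236°, 35 mi): east 35 sin 236° = -29.02, north 35 cos 236° = -19.57
Leg 2 (344°, 30 mi): east 30 sin 344° = -8.27, north 30 cos 344° = 28.84
Net: -37.29 east, 9.27 north. Distance = √((-37.29)² + (9.27)²) = 38.420 mi.

38.4 mi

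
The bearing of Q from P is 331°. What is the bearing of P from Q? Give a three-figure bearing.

151°

Back-bearing = 331° − 180° = 151°.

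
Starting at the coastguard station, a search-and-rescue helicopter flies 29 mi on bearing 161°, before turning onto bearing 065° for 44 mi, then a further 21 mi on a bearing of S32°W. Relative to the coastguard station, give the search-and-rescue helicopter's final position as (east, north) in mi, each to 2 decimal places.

(38.19, -26.63)

Leg 1 (161°, 29 mi): east 29 sin 161° = 9.44, north 29 cos 161° = -27.42
Leg 2 (065°, 44 mi): east 44 sin 65° = 39.88, north 44 cos 65° = 18.60
Leg 3 (S32°W, 21 mi): east 21 sin 212° = -11.13, north 21 cos 212° = -17.81
Summing: 38.19 mi east, -26.63 mi north → (38.19, -26.63).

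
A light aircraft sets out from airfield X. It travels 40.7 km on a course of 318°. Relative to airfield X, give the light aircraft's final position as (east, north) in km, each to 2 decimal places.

(-27.23, 30.25)

Leg 1 (318°, 40.7 km): east 40.7 sin 318° = -27.23, north 40.7 cos 318° = 30.25
Summing: -27.23 km east, 30.25 km north → (-27.23, 30.25).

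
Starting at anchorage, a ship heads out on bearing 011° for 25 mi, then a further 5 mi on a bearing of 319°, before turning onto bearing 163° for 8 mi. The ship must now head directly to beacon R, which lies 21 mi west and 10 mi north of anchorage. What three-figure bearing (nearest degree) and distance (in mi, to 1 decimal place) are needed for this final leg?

Leg 1 (011°, 25 mi): east 25 sin 11° = 4.77, north 25 cos 11° = 24.54
Leg 2 (319°, 5 mi): east 5 sin 319° = -3.28, north 5 cos 319° = 3.77
Leg 3 (163°, 8 mi): east 8 sin 163° = 2.34, north 8 cos 163° = -7.65
Current position: (3.83, 20.66). Target: (-21, 10). Remaining: Δeast = -24.83, Δnorth = -10.66.
Bearing = atan2(-24.83, -10.66) mod 360° = 246.76°; distance = √((-24.83)² + (-10.66)²) = 27.022 mi.

247°, 27.0 mi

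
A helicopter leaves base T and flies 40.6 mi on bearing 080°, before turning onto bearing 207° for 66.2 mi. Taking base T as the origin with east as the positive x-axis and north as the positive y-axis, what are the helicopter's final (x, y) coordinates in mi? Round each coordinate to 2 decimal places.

(9.93, -51.93)

Leg 1 (080°, 40.6 mi): east 40.6 sin 80° = 39.98, north 40.6 cos 80° = 7.05
Leg 2 (207°, 66.2 mi): east 66.2 sin 207° = -30.05, north 66.2 cos 207° = -58.98
Summing: 9.93 mi east, -51.93 mi north → (9.93, -51.93).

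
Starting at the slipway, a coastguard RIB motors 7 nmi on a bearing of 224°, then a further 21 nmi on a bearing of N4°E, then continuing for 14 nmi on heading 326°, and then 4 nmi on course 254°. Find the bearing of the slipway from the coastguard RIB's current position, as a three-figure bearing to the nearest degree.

Leg 1 (224°, 7 nmi): east 7 sin 224° = -4.86, north 7 cos 224° = -5.04
Leg 2 (N4°E, 21 nmi): east 21 sin 4° = 1.46, north 21 cos 4° = 20.95
Leg 3 (326°, 14 nmi): east 14 sin 326° = -7.83, north 14 cos 326° = 11.61
Leg 4 (254°, 4 nmi): east 4 sin 254° = -3.85, north 4 cos 254° = -1.10
Net displacement: -15.07 east, 26.42 north. Direction back to start is (15.07, -26.42): bearing = atan2(15.07, -26.42) mod 360° = 150.29° ≈ 150°.

150°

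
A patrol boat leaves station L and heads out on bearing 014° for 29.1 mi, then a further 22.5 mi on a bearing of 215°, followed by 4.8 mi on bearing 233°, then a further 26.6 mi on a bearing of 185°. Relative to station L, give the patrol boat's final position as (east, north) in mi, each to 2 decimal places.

(-12.02, -19.58)

Leg 1 (014°, 29.1 mi): east 29.1 sin 14° = 7.04, north 29.1 cos 14° = 28.24
Leg 2 (215°, 22.5 mi): east 22.5 sin 215° = -12.91, north 22.5 cos 215° = -18.43
Leg 3 (233°, 4.8 mi): east 4.8 sin 233° = -3.83, north 4.8 cos 233° = -2.89
Leg 4 (185°, 26.6 mi): east 26.6 sin 185° = -2.32, north 26.6 cos 185° = -26.50
Summing: -12.02 mi east, -19.58 mi north → (-12.02, -19.58).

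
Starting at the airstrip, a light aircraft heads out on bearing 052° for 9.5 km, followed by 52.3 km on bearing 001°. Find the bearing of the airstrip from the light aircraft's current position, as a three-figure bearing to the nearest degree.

Leg 1 (052°, 9.5 km): east 9.5 sin 52° = 7.49, north 9.5 cos 52° = 5.85
Leg 2 (001°, 52.3 km): east 52.3 sin 1° = 0.91, north 52.3 cos 1° = 52.29
Net displacement: 8.40 east, 58.14 north. Direction back to start is (-8.40, -58.14): bearing = atan2(-8.40, -58.14) mod 360° = 188.22° ≈ 188°.

188°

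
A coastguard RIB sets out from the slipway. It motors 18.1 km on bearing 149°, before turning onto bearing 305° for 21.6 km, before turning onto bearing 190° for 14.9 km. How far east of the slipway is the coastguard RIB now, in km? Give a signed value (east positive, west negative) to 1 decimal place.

-11.0 km

Leg 1 (149°, 18.1 km): east 18.1 sin 149° = 9.32, north 18.1 cos 149° = -15.51
Leg 2 (305°, 21.6 km): east 21.6 sin 305° = -17.69, north 21.6 cos 305° = 12.39
Leg 3 (190°, 14.9 km): east 14.9 sin 190° = -2.59, north 14.9 cos 190° = -14.67
Net east component: -10.96 km.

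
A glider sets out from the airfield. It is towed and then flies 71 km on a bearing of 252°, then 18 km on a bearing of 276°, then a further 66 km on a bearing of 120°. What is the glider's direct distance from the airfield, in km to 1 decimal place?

Leg 1 (252°, 71 km): east 71 sin 252° = -67.53, north 71 cos 252° = -21.94
Leg 2 (276°, 18 km): east 18 sin 276° = -17.90, north 18 cos 276° = 1.88
Leg 3 (120°, 66 km): east 66 sin 120° = 57.16, north 66 cos 120° = -33.00
Net: -28.27 east, -53.06 north. Distance = √((-28.27)² + (-53.06)²) = 60.119 km.

60.1 km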